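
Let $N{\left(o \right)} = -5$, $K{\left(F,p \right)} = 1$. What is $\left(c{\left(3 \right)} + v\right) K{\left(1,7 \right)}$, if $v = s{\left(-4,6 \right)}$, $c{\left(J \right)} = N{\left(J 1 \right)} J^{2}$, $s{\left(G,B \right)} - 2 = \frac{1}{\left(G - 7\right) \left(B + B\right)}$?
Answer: $- \frac{5677}{132} \approx -43.008$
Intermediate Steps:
$s{\left(G,B \right)} = 2 + \frac{1}{2 B \left(-7 + G\right)}$ ($s{\left(G,B \right)} = 2 + \frac{1}{\left(G - 7\right) \left(B + B\right)} = 2 + \frac{1}{\left(-7 + G\right) 2 B} = 2 + \frac{1}{2 B \left(-7 + G\right)}$)
$c{\left(J \right)} = - 5 J^{2}$
$v = \frac{263}{132}$ ($v = \frac{1 - 168 + 4 \cdot 6 \left(-4\right)}{2 \cdot 6 \left(-7 - 4\right)} = \frac{1}{2} \cdot \frac{1}{6} \frac{1}{-11} \left(1 - 168 - 96\right) = \frac{1}{2} \cdot \frac{1}{6} \left(- \frac{1}{11}\right) \left(-263\right) = \frac{263}{132} \approx 1.9924$)
$\left(c{\left(3 \right)} + v\right) K{\left(1,7 \right)} = \left(- 5 \cdot 3^{2} + \frac{263}{132}\right) 1 = \left(\left(-5\right) 9 + \frac{263}{132}\right) 1 = \left(-45 + \frac{263}{132}\right) 1 = \left(- \frac{5677}{132}\right) 1 = - \frac{5677}{132}$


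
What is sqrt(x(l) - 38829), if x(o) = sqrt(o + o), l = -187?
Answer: sqrt(-38829 + I*sqrt(374)) ≈ 0.0491 + 197.05*I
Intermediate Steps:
x(o) = sqrt(2)*sqrt(o) (x(o) = sqrt(2*o) = sqrt(2)*sqrt(o))
sqrt(x(l) - 38829) = sqrt(sqrt(2)*sqrt(-187) - 38829) = sqrt(sqrt(2)*(I*sqrt(187)) - 38829) = sqrt(I*sqrt(374) - 38829) = sqrt(-38829 + I*sqrt(374))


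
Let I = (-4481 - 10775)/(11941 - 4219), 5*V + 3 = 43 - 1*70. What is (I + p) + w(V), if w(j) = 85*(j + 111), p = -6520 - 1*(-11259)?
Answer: 52749076/3861 ≈ 13662.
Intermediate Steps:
V = -6 (V = -3/5 + (43 - 1*70)/5 = -3/5 + (43 - 70)/5 = -3/5 + (1/5)*(-27) = -3/5 - 27/5 = -6)
I = -7628/3861 (I = -15256/7722 = -15256*1/7722 = -7628/3861 ≈ -1.9757)
p = 4739 (p = -6520 + 11259 = 4739)
w(j) = 9435 + 85*j (w(j) = 85*(111 + j) = 9435 + 85*j)
(I + p) + w(V) = (-7628/3861 + 4739) + (9435 + 85*(-6)) = 18289651/3861 + (9435 - 510) = 18289651/3861 + 8925 = 52749076/3861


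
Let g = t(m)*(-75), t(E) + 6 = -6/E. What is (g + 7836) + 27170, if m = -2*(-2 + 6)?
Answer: 141599/4 ≈ 35400.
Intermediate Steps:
m = -8 (m = -2*4 = -8)
t(E) = -6 - 6/E
g = 1575/4 (g = (-6 - 6/(-8))*(-75) = (-6 - 6*(-⅛))*(-75) = (-6 + ¾)*(-75) = -21/4*(-75) = 1575/4 ≈ 393.75)
(g + 7836) + 27170 = (1575/4 + 7836) + 27170 = 32919/4 + 27170 = 141599/4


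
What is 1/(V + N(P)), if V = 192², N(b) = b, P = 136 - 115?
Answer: 1/36885 ≈ 2.7111e-5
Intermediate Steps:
P = 21
V = 36864
1/(V + N(P)) = 1/(36864 + 21) = 1/36885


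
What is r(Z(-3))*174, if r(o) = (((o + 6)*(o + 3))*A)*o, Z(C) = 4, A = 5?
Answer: 243600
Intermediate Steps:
r(o) = 5*o*(3 + o)*(6 + o) (r(o) = (((o + 6)*(o + 3))*5)*o = (((6 + o)*(3 + o))*5)*o = (((3 + o)*(6 + o))*5)*o = (5*(3 + o)*(6 + o))*o = 5*o*(3 + o)*(6 + o))
r(Z(-3))*174 = (5*4*(18 + 4**2 + 9*4))*174 = (5*4*(18 + 16 + 36))*174 = (5*4*70)*174 = 1400*174 = 243600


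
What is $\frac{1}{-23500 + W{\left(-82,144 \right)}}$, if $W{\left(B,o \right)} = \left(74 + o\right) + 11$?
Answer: $- \frac{1}{23271} \approx -4.2972 \cdot 10^{-5}$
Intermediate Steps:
$W{\left(B,o \right)} = 85 + o$
$\frac{1}{-23500 + W{\left(-82,144 \right)}} = \frac{1}{-23500 + \left(85 + 144\right)} = \frac{1}{-23500 + 229} = \frac{1}{-23271} = - \frac{1}{23271}$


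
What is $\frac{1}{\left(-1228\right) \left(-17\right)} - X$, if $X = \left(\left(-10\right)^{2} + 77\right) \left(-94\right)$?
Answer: $\frac{347334889}{20876} \approx 16638.0$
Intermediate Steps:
$X = -16638$ ($X = \left(100 + 77\right) \left(-94\right) = 177 \left(-94\right) = -16638$)
$\frac{1}{\left(-1228\right) \left(-17\right)} - X = \frac{1}{\left(-1228\right) \left(-17\right)} - -16638 = \frac{1}{20876} + 16638 = \frac{347334889}{20876}$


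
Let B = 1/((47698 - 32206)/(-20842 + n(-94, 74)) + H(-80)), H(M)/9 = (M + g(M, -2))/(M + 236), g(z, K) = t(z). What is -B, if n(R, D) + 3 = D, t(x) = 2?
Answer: 41542/217923 ≈ 0.19063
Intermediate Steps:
g(z, K) = 2
n(R, D) = -3 + D
H(M) = 9*(2 + M)/(236 + M) (H(M) = 9*((M + 2)/(M + 236)) = 9*((2 + M)/(236 + M)) = 9*(2 + M)/(236 + M))
B = -41542/217923 (B = 1/((47698 - 32206)/(-20842 + (-3 + 74)) + 9*(2 - 80)/(236 - 80)) = 1/(15492/(-20842 + 71) + 9*(-78)/156) = 1/(15492/(-20771) + 9*(1/156)*(-78)) = 1/(15492*(-1/20771) - 9/2) = 1/(-15492/20771 - 9/2) = 1/(-217923/41542) = -41542/217923 ≈ -0.19063)
-B = -1*(-41542/217923) = 41542/217923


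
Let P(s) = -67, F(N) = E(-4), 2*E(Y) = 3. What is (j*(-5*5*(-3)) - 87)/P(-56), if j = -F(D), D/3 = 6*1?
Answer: 399/134 ≈ 2.9776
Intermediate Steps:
D = 18 (D = 3*(6*1) = 3*6 = 18)
E(Y) = 3/2 (E(Y) = (½)*3 = 3/2)
F(N) = 3/2
j = -3/2 (j = -1*3/2 = -3/2 ≈ -1.5000)
(j*(-5*5*(-3)) - 87)/P(-56) = (-3*(-5*5)*(-3)/2 - 87)/(-67) = (-(-75)*(-3)/2 - 87)*(-1/67) = (-3/2*75 - 87)*(-1/67) = (-225/2 - 87)*(-1/67) = -399/2*(-1/67) = 399/134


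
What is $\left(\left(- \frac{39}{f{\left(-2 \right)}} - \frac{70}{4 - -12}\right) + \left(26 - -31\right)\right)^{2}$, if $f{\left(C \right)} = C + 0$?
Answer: $\frac{332929}{64} \approx 5202.0$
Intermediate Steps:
$f{\left(C \right)} = C$
$\left(\left(- \frac{39}{f{\left(-2 \right)}} - \frac{70}{4 - -12}\right) + \left(26 - -31\right)\right)^{2} = \left(\left(- \frac{39}{-2} - \frac{70}{4 - -12}\right) + \left(26 - -31\right)\right)^{2} = \left(\left(\left(-39\right) \left(- \frac{1}{2}\right) - \frac{70}{4 + 12}\right) + \left(26 + 31\right)\right)^{2} = \left(\left(\frac{39}{2} - \frac{70}{16}\right) + 57\right)^{2} = \left(\left(\frac{39}{2} - \frac{35}{8}\right) + 57\right)^{2} = \left(\frac{121}{8} + 57\right)^{2} = \left(\frac{577}{8}\right)^{2} = \frac{332929}{64}$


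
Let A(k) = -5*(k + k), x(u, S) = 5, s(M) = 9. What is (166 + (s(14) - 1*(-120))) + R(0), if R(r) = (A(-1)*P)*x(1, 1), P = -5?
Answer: 45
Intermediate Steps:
A(k) = -10*k
R(r) = -250 (R(r) = (-10*(-1)*(-5))*5 = (10*(-5))*5 = -50*5 = -250)
(166 + (s(14) - 1*(-120))) + R(0) = (166 + (9 - 1*(-120))) - 250 = (166 + (9 + 120)) - 250 = (166 + 129) - 250 = 295 - 250 = 45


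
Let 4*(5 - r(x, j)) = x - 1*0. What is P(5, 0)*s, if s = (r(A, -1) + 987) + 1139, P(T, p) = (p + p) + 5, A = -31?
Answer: 42775/4 ≈ 10694.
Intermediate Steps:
r(x, j) = 5 - x/4 (r(x, j) = 5 - (x - 1*0)/4 = 5 - (x + 0)/4 = 5 - x/4)
P(T, p) = 5 + 2*p (P(T, p) = 2*p + 5 = 5 + 2*p)
s = 8555/4 (s = ((5 - ¼*(-31)) + 987) + 1139 = ((5 + 31/4) + 987) + 1139 = (51/4 + 987) + 1139 = 3999/4 + 1139 = 8555/4 ≈ 2138.8)
P(5, 0)*s = (5 + 2*0)*(8555/4) = (5 + 0)*(8555/4) = 5*(8555/4) = 42775/4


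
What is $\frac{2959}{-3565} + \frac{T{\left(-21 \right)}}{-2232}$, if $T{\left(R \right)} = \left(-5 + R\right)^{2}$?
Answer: $- \frac{72697}{64170} \approx -1.1329$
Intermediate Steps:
$\frac{2959}{-3565} + \frac{T{\left(-21 \right)}}{-2232} = \frac{2959}{-3565} + \frac{\left(-5 - 21\right)^{2}}{-2232} = 2959 \left(- \frac{1}{3565}\right) + \left(-26\right)^{2} \left(- \frac{1}{2232}\right) = - \frac{2959}{3565} + 676 \left(- \frac{1}{2232}\right) = - \frac{2959}{3565} - \frac{169}{558} = - \frac{72697}{64170}$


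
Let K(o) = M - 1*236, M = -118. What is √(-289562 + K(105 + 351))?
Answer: 22*I*√599 ≈ 538.44*I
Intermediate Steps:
K(o) = -354 (K(o) = -118 - 1*236 = -118 - 236 = -354)
√(-289562 + K(105 + 351)) = √(-289562 - 354) = √(-289916) = 22*I*√599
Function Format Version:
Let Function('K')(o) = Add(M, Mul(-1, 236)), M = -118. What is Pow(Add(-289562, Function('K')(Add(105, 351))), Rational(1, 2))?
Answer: Mul(22, I, Pow(599, Rational(1, 2))) ≈ Mul(538.44, I)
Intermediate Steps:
Function('K')(o) = -354 (Function('K')(o) = Add(-118, Mul(-1, 236)) = Add(-118, -236) = -354)
Pow(Add(-289562, Function('K')(Add(105, 351))), Rational(1, 2)) = Pow(Add(-289562, -354), Rational(1, 2)) = Pow(-289916, Rational(1, 2)) = Mul(22, I, Pow(599, Rational(1, 2)))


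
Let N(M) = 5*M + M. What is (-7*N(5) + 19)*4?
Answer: -764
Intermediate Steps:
N(M) = 6*M
(-7*N(5) + 19)*4 = (-42*5 + 19)*4 = (-7*30 + 19)*4 = (-210 + 19)*4 = -191*4 = -764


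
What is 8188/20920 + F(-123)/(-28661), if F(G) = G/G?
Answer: 58663837/149897030 ≈ 0.39136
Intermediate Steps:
F(G) = 1
8188/20920 + F(-123)/(-28661) = 8188/20920 + 1/(-28661) = 8188*(1/20920) + 1*(-1/28661) = 2047/5230 - 1/28661 = 58663837/149897030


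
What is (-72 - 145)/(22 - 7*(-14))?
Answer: -217/120 ≈ -1.8083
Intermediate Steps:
(-72 - 145)/(22 - 7*(-14)) = -217/(22 + 98) = -217/120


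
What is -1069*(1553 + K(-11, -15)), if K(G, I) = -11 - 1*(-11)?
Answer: -1660157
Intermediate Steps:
K(G, I) = 0 (K(G, I) = -11 + 11 = 0)
-1069*(1553 + K(-11, -15)) = -1069*(1553 + 0) = -1069*1553 = -1660157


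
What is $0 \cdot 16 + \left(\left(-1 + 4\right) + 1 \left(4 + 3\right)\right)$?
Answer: $10$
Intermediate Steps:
$0 \cdot 16 + \left(\left(-1 + 4\right) + 1 \left(4 + 3\right)\right) = 0 + \left(3 + 1 \cdot 7\right) = 0 + \left(3 + 7\right) = 0 + 10 = 10$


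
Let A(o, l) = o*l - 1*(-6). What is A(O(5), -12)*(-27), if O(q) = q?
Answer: 1458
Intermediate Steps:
A(o, l) = 6 + l*o (A(o, l) = l*o + 6 = 6 + l*o)
A(O(5), -12)*(-27) = (6 - 12*5)*(-27) = (6 - 60)*(-27) = -54*(-27) = 1458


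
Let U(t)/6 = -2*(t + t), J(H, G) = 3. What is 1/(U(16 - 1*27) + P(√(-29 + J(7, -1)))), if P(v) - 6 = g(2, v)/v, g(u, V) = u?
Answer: 1755/473851 + I*√26/947702 ≈ 0.0037037 + 5.3804e-6*I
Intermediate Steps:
P(v) = 6 + 2/v
U(t) = -24*t (U(t) = 6*(-2*(t + t)) = 6*(-4*t) = -24*t)
1/(U(16 - 1*27) + P(√(-29 + J(7, -1)))) = 1/(-24*(16 - 1*27) + (6 + 2/(√(-29 + 3)))) = 1/(-24*(16 - 27) + (6 + 2/(√(-26)))) = 1/(-24*(-11) + (6 + 2/((I*√26)))) = 1/(264 + (6 + 2*(-I*√26/26))) = 1/(264 + (6 - I*√26/13)) = 1/(270 - I*√26/13)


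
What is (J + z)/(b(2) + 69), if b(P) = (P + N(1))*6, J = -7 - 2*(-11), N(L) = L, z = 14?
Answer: 1/3 ≈ 0.33333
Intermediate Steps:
J = 15 (J = -7 + 22 = 15)
b(P) = 6 + 6*P (b(P) = (P + 1)*6 = (1 + P)*6 = 6 + 6*P)
(J + z)/(b(2) + 69) = (15 + 14)/((6 + 6*2) + 69) = 29/((6 + 12) + 69) = 29/(18 + 69) = 29/87 = 29*(1/87) = 1/3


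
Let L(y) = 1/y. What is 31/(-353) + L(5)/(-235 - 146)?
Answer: -59408/672465 ≈ -0.088344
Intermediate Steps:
L(y) = 1/y
31/(-353) + L(5)/(-235 - 146) = 31/(-353) + 1/(5*(-235 - 146)) = 31*(-1/353) + (1/5)/(-381) = -31/353 + (1/5)*(-1/381) = -31/353 - 1/1905 = -59408/672465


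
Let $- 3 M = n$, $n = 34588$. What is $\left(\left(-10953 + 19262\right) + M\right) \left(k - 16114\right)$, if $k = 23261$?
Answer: $- \frac{69047167}{3} \approx -2.3016 \cdot 10^{7}$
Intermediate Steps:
$M = - \frac{34588}{3}$ ($M = \left(- \frac{1}{3}\right) 34588 = - \frac{34588}{3} \approx -11529.0$)
$\left(\left(-10953 + 19262\right) + M\right) \left(k - 16114\right) = \left(\left(-10953 + 19262\right) - \frac{34588}{3}\right) \left(23261 - 16114\right) = \left(8309 - \frac{34588}{3}\right) 7147 = \left(- \frac{9661}{3}\right) 7147 = - \frac{69047167}{3}$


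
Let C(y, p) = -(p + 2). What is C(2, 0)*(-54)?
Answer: 108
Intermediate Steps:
C(y, p) = -2 - p (C(y, p) = -(2 + p) = -2 - p)
C(2, 0)*(-54) = (-2 - 1*0)*(-54) = (-2 + 0)*(-54) = -2*(-54) = 108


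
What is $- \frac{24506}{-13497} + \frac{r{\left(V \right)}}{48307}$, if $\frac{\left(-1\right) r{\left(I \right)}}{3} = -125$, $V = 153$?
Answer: $\frac{1188872717}{651999579} \approx 1.8234$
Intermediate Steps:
$r{\left(I \right)} = 375$ ($r{\left(I \right)} = \left(-3\right) \left(-125\right) = 375$)
$- \frac{24506}{-13497} + \frac{r{\left(V \right)}}{48307} = - \frac{24506}{-13497} + \frac{375}{48307} = \left(-24506\right) \left(- \frac{1}{13497}\right) + 375 \cdot \frac{1}{48307} = \frac{24506}{13497} + \frac{375}{48307} = \frac{1188872717}{651999579}$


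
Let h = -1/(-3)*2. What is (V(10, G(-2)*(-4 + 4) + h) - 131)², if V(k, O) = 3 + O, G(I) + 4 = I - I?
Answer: 145924/9 ≈ 16214.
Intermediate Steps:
G(I) = -4 (G(I) = -4 + (I - I) = -4 + 0 = -4)
h = ⅔ (h = -1*(-⅓)*2 = (⅓)*2 = ⅔ ≈ 0.66667)
(V(10, G(-2)*(-4 + 4) + h) - 131)² = ((3 + (-4*(-4 + 4) + ⅔)) - 131)² = ((3 + (-4*0 + ⅔)) - 131)² = ((3 + (0 + ⅔)) - 131)² = ((3 + ⅔) - 131)² = (11/3 - 131)² = (-382/3)² = 145924/9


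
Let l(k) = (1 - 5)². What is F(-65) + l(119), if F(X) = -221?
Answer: -205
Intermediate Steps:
l(k) = 16 (l(k) = (-4)² = 16)
F(-65) + l(119) = -221 + 16 = -205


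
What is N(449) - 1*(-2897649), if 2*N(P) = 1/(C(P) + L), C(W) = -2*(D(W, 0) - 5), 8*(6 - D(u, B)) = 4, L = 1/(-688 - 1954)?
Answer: 7658484986/2643 ≈ 2.8976e+6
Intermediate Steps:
L = -1/2642 (L = 1/(-2642) = -1/2642 ≈ -0.00037850)
D(u, B) = 11/2 (D(u, B) = 6 - ⅛*4 = 6 - ½ = 11/2)
C(W) = -1 (C(W) = -2*(11/2 - 5) = -2*½ = -1)
N(P) = -1321/2643 (N(P) = 1/(2*(-1 - 1/2642)) = 1/(2*(-2643/2642)) = (½)*(-2642/2643) = -1321/2643)
N(449) - 1*(-2897649) = -1321/2643 - 1*(-2897649) = -1321/2643 + 2897649 = 7658484986/2643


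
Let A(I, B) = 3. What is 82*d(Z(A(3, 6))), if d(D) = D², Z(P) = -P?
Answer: 738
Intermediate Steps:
82*d(Z(A(3, 6))) = 82*(-1*3)² = 82*(-3)² = 82*9 = 738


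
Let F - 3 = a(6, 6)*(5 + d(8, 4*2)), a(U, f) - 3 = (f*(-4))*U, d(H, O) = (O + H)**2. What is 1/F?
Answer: -1/36798 ≈ -2.7175e-5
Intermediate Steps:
d(H, O) = (H + O)**2
a(U, f) = 3 - 4*U*f (a(U, f) = 3 + (f*(-4))*U = 3 + (-4*f)*U = 3 - 4*U*f)
F = -36798 (F = 3 + (3 - 4*6*6)*(5 + (8 + 4*2)**2) = 3 + (3 - 144)*(5 + (8 + 8)**2) = 3 - 141*(5 + 16**2) = 3 - 141*(5 + 256) = 3 - 141*261 = 3 - 36801 = -36798)
1/F = 1/(-36798) = -1/36798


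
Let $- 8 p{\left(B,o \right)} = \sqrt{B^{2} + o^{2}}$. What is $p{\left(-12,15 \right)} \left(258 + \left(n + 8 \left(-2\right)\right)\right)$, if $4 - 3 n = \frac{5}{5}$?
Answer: $- \frac{729 \sqrt{41}}{8} \approx -583.48$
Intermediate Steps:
$n = 1$ ($n = \frac{4}{3} - \frac{5 \cdot \frac{1}{5}}{3} = \frac{4}{3} - \frac{1}{3} = 1$)
$p{\left(B,o \right)} = - \frac{\sqrt{B^{2} + o^{2}}}{8}$
$p{\left(-12,15 \right)} \left(258 + \left(n + 8 \left(-2\right)\right)\right) = - \frac{\sqrt{\left(-12\right)^{2} + 15^{2}}}{8} \left(258 + \left(1 + 8 \left(-2\right)\right)\right) = - \frac{\sqrt{144 + 225}}{8} \left(258 + \left(1 - 16\right)\right) = - \frac{\sqrt{369}}{8} \left(258 - 15\right) = - \frac{3 \sqrt{41}}{8} \cdot 243 = - \frac{729 \sqrt{41}}{8}$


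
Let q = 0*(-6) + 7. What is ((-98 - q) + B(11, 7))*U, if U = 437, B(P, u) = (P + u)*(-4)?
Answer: -77349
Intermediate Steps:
B(P, u) = -4*P - 4*u
q = 7 (q = 0 + 7 = 7)
((-98 - q) + B(11, 7))*U = ((-98 - 1*7) + (-4*11 - 4*7))*437 = ((-98 - 7) + (-44 - 28))*437 = (-105 - 72)*437 = -177*437 = -77349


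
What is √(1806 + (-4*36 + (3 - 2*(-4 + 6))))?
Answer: √1661 ≈ 40.755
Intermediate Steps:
√(1806 + (-4*36 + (3 - 2*(-4 + 6)))) = √(1806 + (-144 + (3 - 2*2))) = √(1806 + (-144 + (3 - 4))) = √(1806 + (-144 - 1)) = √(1806 - 145) = √1661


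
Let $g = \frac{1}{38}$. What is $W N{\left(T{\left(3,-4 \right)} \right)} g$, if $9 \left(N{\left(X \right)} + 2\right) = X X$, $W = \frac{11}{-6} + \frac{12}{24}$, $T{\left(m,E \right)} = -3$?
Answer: $\frac{2}{57} \approx 0.035088$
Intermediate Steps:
$W = - \frac{4}{3}$ ($W = 11 \left(- \frac{1}{6}\right) + 12 \cdot \frac{1}{24} = - \frac{11}{6} + \frac{1}{2} = - \frac{4}{3} \approx -1.3333$)
$N{\left(X \right)} = -2 + \frac{X^{2}}{9}$ ($N{\left(X \right)} = -2 + \frac{X X}{9} = -2 + \frac{X^{2}}{9}$)
$g = \frac{1}{38} \approx 0.026316$
$W N{\left(T{\left(3,-4 \right)} \right)} g = - \frac{4 \left(-2 + \frac{\left(-3\right)^{2}}{9}\right)}{3} \cdot \frac{1}{38} = - \frac{4 \left(-2 + \frac{1}{9} \cdot 9\right)}{3} \cdot \frac{1}{38} = - \frac{4 \left(-2 + 1\right)}{3} \cdot \frac{1}{38} = \left(- \frac{4}{3}\right) \left(-1\right) \frac{1}{38} = \frac{4}{3} \cdot \frac{1}{38} = \frac{2}{57}$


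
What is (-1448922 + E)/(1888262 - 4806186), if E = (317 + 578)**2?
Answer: 647897/2917924 ≈ 0.22204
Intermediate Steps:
E = 801025 (E = 895**2 = 801025)
(-1448922 + E)/(1888262 - 4806186) = (-1448922 + 801025)/(1888262 - 4806186) = -647897/(-2917924) = -647897*(-1/2917924) = 647897/2917924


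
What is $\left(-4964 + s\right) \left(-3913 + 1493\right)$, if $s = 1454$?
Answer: $8494200$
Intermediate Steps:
$\left(-4964 + s\right) \left(-3913 + 1493\right) = \left(-4964 + 1454\right) \left(-3913 + 1493\right) = \left(-3510\right) \left(-2420\right) = 8494200$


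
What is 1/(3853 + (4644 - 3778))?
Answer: 1/4719 ≈ 0.00021191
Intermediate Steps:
1/(3853 + (4644 - 3778)) = 1/(3853 + 866) = 1/4719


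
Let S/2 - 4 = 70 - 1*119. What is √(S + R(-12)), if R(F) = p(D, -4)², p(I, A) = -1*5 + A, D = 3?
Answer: 3*I ≈ 3.0*I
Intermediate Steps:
p(I, A) = -5 + A
S = -90 (S = 8 + 2*(70 - 1*119) = 8 + 2*(70 - 119) = 8 + 2*(-49) = 8 - 98 = -90)
R(F) = 81 (R(F) = (-5 - 4)² = (-9)² = 81)
√(S + R(-12)) = √(-90 + 81) = √(-9) = 3*I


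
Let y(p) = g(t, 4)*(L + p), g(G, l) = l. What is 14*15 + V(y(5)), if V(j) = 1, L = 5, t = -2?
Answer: 211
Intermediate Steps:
y(p) = 20 + 4*p (y(p) = 4*(5 + p) = 20 + 4*p)
14*15 + V(y(5)) = 14*15 + 1 = 210 + 1 = 211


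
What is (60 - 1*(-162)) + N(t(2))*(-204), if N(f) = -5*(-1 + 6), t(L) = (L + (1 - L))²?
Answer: 5322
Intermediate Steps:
t(L) = 1 (t(L) = 1² = 1)
N(f) = -25 (N(f) = -5*5 = -25)
(60 - 1*(-162)) + N(t(2))*(-204) = (60 - 1*(-162)) - 25*(-204) = (60 + 162) + 5100 = 222 + 5100 = 5322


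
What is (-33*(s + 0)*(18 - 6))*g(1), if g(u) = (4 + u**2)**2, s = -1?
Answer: 9900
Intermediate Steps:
(-33*(s + 0)*(18 - 6))*g(1) = (-33*(-1 + 0)*(18 - 6))*(4 + 1**2)**2 = (-(-33)*12)*(4 + 1)**2 = -33*(-12)*5**2 = 396*25 = 9900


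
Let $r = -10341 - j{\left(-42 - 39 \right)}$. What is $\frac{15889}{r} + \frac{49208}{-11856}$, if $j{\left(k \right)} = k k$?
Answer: $- \frac{10625975}{2087397} \approx -5.0905$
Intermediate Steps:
$j{\left(k \right)} = k^{2}$
$r = -16902$ ($r = -10341 - \left(-42 - 39\right)^{2} = -10341 - \left(-81\right)^{2} = -10341 - 6561 = -16902$)
$\frac{15889}{r} + \frac{49208}{-11856} = \frac{15889}{-16902} + \frac{49208}{-11856} = 15889 \left(- \frac{1}{16902}\right) + 49208 \left(- \frac{1}{11856}\right) = - \frac{15889}{16902} - \frac{6151}{1482} = - \frac{10625975}{2087397}$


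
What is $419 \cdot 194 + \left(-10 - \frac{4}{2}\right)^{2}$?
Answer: $81430$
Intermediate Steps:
$419 \cdot 194 + \left(-10 - \frac{4}{2}\right)^{2} = 81286 + \left(-10 - 2\right)^{2} = 81286 + \left(-12\right)^{2} = 81286 + 144 = 81430$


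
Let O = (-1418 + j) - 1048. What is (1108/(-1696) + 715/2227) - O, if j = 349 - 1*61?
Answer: 2056258425/944248 ≈ 2177.7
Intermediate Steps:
j = 288 (j = 349 - 61 = 288)
O = -2178 (O = (-1418 + 288) - 1048 = -1130 - 1048 = -2178)
(1108/(-1696) + 715/2227) - O = (1108/(-1696) + 715/2227) - 1*(-2178) = (1108*(-1/1696) + 715*(1/2227)) + 2178 = (-277/424 + 715/2227) + 2178 = -313719/944248 + 2178 = 2056258425/944248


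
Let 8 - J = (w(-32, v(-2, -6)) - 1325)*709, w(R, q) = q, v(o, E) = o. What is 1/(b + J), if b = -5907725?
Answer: -1/4966874 ≈ -2.0133e-7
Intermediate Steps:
J = 940851 (J = 8 - (-2 - 1325)*709 = 8 - (-1327)*709 = 8 - 1*(-940843) = 8 + 940843 = 940851)
1/(b + J) = 1/(-5907725 + 940851) = 1/(-4966874) = -1/4966874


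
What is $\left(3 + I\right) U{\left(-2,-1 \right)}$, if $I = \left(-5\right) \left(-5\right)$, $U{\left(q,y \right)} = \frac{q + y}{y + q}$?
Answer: $28$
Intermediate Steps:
$U{\left(q,y \right)} = 1$ ($U{\left(q,y \right)} = \frac{q + y}{q + y} = 1$)
$I = 25$
$\left(3 + I\right) U{\left(-2,-1 \right)} = \left(3 + 25\right) 1 = 28 \cdot 1 = 28$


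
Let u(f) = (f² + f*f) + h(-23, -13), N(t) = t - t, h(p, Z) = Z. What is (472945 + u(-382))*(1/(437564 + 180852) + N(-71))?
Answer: 191195/154604 ≈ 1.2367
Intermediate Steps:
N(t) = 0
u(f) = -13 + 2*f² (u(f) = (f² + f*f) - 13 = (f² + f²) - 13 = 2*f² - 13 = -13 + 2*f²)
(472945 + u(-382))*(1/(437564 + 180852) + N(-71)) = (472945 + (-13 + 2*(-382)²))*(1/(437564 + 180852) + 0) = (472945 + (-13 + 2*145924))*(1/618416 + 0) = (472945 + (-13 + 291848))*(1/618416 + 0) = (472945 + 291835)*(1/618416) = 764780*(1/618416) = 191195/154604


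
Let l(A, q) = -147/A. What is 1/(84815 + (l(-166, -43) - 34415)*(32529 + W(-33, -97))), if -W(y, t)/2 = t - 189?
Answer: -166/189083426753 ≈ -8.7792e-10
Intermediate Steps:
W(y, t) = 378 - 2*t (W(y, t) = -2*(t - 189) = -2*(-189 + t) = 378 - 2*t)
1/(84815 + (l(-166, -43) - 34415)*(32529 + W(-33, -97))) = 1/(84815 + (-147/(-166) - 34415)*(32529 + (378 - 2*(-97)))) = 1/(84815 + (-147*(-1/166) - 34415)*(32529 + (378 + 194))) = 1/(84815 + (147/166 - 34415)*(32529 + 572)) = 1/(84815 - 5712743/166*33101) = 1/(84815 - 189097506043/166) = 1/(-189083426753/166) = -166/189083426753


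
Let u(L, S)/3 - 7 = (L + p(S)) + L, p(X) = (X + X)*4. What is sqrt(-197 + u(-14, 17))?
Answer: 2*sqrt(37) ≈ 12.166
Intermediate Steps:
p(X) = 8*X (p(X) = (2*X)*4 = 8*X)
u(L, S) = 21 + 6*L + 24*S (u(L, S) = 21 + 3*((L + 8*S) + L) = 21 + 3*(2*L + 8*S) = 21 + (6*L + 24*S) = 21 + 6*L + 24*S)
sqrt(-197 + u(-14, 17)) = sqrt(-197 + (21 + 6*(-14) + 24*17)) = sqrt(-197 + (21 - 84 + 408)) = sqrt(-197 + 345) = sqrt(148) = 2*sqrt(37)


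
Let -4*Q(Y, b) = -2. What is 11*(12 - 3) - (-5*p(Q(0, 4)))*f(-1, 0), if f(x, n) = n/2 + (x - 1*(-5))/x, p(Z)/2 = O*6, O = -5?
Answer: 1299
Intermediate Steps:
Q(Y, b) = ½ (Q(Y, b) = -¼*(-2) = ½)
p(Z) = -60 (p(Z) = 2*(-5*6) = 2*(-30) = -60)
f(x, n) = n/2 + (5 + x)/x (f(x, n) = n*(½) + (x + 5)/x = n/2 + (5 + x)/x)
11*(12 - 3) - (-5*p(Q(0, 4)))*f(-1, 0) = 11*(12 - 3) - (-5*(-60))*(1 + (½)*0 + 5/(-1)) = 11*9 - 300*(1 + 0 + 5*(-1)) = 99 - 300*(1 + 0 - 5) = 99 - 300*(-4) = 99 - 1*(-1200) = 99 + 1200 = 1299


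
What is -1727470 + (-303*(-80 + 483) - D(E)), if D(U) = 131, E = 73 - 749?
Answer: -1849710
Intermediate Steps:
E = -676
-1727470 + (-303*(-80 + 483) - D(E)) = -1727470 + (-303*(-80 + 483) - 1*131) = -1727470 + (-303*403 - 131) = -1727470 + (-122109 - 131) = -1727470 - 122240 = -1849710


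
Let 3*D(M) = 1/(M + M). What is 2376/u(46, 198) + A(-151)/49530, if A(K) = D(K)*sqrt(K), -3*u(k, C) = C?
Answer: -36 - I*sqrt(151)/44874180 ≈ -36.0 - 2.7384e-7*I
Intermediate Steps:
D(M) = 1/(6*M) (D(M) = 1/(3*(M + M)) = 1/(3*((2*M))) = (1/(2*M))/3 = 1/(6*M))
u(k, C) = -C/3
A(K) = 1/(6*sqrt(K)) (A(K) = (1/(6*K))*sqrt(K) = 1/(6*sqrt(K)))
2376/u(46, 198) + A(-151)/49530 = 2376/((-1/3*198)) + (1/(6*sqrt(-151)))/49530 = 2376/(-66) + ((-I*sqrt(151)/151)/6)*(1/49530) = 2376*(-1/66) - I*sqrt(151)/906*(1/49530) = -36 - I*sqrt(151)/44874180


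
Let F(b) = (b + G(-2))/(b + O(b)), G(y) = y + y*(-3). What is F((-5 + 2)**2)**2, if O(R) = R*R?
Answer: 169/8100 ≈ 0.020864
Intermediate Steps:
G(y) = -2*y (G(y) = y - 3*y = -2*y)
O(R) = R**2
F(b) = (4 + b)/(b + b**2) (F(b) = (b - 2*(-2))/(b + b**2) = (b + 4)/(b + b**2) = (4 + b)/(b + b**2))
F((-5 + 2)**2)**2 = ((4 + (-5 + 2)**2)/(((-5 + 2)**2)*(1 + (-5 + 2)**2)))**2 = ((4 + (-3)**2)/(((-3)**2)*(1 + (-3)**2)))**2 = ((4 + 9)/(9*(1 + 9)))**2 = ((1/9)*13/10)**2 = ((1/9)*(1/10)*13)**2 = (13/90)**2 = 169/8100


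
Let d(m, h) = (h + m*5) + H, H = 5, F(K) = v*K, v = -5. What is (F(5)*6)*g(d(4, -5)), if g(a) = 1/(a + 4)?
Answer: -25/4 ≈ -6.2500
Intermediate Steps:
F(K) = -5*K
d(m, h) = 5 + h + 5*m (d(m, h) = (h + m*5) + 5 = (h + 5*m) + 5 = 5 + h + 5*m)
g(a) = 1/(4 + a)
(F(5)*6)*g(d(4, -5)) = (-5*5*6)/(4 + (5 - 5 + 5*4)) = (-25*6)/(4 + (5 - 5 + 20)) = -150/(4 + 20) = -150/24 = -150*1/24 = -25/4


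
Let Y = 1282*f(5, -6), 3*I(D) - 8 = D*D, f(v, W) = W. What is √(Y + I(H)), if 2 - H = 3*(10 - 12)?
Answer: 6*I*√213 ≈ 87.567*I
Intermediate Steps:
H = 8 (H = 2 - 3*(10 - 12) = 2 - 3*(-2) = 2 - 1*(-6) = 2 + 6 = 8)
I(D) = 8/3 + D²/3 (I(D) = 8/3 + (D*D)/3 = 8/3 + D²/3)
Y = -7692 (Y = 1282*(-6) = -7692)
√(Y + I(H)) = √(-7692 + (8/3 + (⅓)*8²)) = √(-7692 + (8/3 + (⅓)*64)) = √(-7692 + (8/3 + 64/3)) = √(-7692 + 24) = √(-7668) = 6*I*√213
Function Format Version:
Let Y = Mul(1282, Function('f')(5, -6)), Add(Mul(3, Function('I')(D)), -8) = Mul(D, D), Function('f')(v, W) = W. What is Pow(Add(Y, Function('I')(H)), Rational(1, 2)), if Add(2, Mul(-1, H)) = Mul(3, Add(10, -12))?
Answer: Mul(6, I, Pow(213, Rational(1, 2))) ≈ Mul(87.567, I)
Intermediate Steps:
H = 8 (H = Add(2, Mul(-1, Mul(3, Add(10, -12)))) = Add(2, Mul(-1, Mul(3, -2))) = Add(2, Mul(-1, -6)) = Add(2, 6) = 8)
Function('I')(D) = Add(Rational(8, 3), Mul(Rational(1, 3), Pow(D, 2))) (Function('I')(D) = Add(Rational(8, 3), Mul(Rational(1, 3), Mul(D, D))) = Add(Rational(8, 3), Mul(Rational(1, 3), Pow(D, 2))))
Y = -7692 (Y = Mul(1282, -6) = -7692)
Pow(Add(Y, Function('I')(H)), Rational(1, 2)) = Pow(Add(-7692, Add(Rational(8, 3), Mul(Rational(1, 3), Pow(8, 2)))), Rational(1, 2)) = Pow(Add(-7692, Add(Rational(8, 3), Mul(Rational(1, 3), 64))), Rational(1, 2)) = Pow(Add(-7692, Add(Rational(8, 3), Rational(64, 3))), Rational(1, 2)) = Pow(Add(-7692, 24), Rational(1, 2)) = Pow(-7668, Rational(1, 2)) = Mul(6, I, Pow(213, Rational(1, 2)))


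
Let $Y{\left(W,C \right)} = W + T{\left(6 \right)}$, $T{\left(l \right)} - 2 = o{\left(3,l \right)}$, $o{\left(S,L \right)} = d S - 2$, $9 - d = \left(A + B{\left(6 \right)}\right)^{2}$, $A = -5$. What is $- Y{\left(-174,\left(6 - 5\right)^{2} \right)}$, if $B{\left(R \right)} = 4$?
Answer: $150$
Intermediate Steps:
$d = 8$ ($d = 9 - \left(-5 + 4\right)^{2} = 9 - \left(-1\right)^{2} = 9 - 1 = 8$)
$o{\left(S,L \right)} = -2 + 8 S$ ($o{\left(S,L \right)} = 8 S - 2 = -2 + 8 S$)
$T{\left(l \right)} = 24$ ($T{\left(l \right)} = 2 + \left(-2 + 8 \cdot 3\right) = 2 + \left(-2 + 24\right) = 2 + 22 = 24$)
$Y{\left(W,C \right)} = 24 + W$ ($Y{\left(W,C \right)} = W + 24 = 24 + W$)
$- Y{\left(-174,\left(6 - 5\right)^{2} \right)} = - (24 - 174) = \left(-1\right) \left(-150\right) = 150$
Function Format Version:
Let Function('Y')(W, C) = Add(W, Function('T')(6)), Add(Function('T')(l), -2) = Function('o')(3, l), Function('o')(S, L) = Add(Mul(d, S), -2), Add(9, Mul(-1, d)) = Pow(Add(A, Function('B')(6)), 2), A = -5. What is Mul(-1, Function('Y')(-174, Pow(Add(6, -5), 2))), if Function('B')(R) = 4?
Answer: 150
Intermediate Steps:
d = 8 (d = Add(9, Mul(-1, Pow(Add(-5, 4), 2))) = Add(9, Mul(-1, Pow(-1, 2))) = Add(9, Mul(-1, 1)) = Add(9, -1) = 8)
Function('o')(S, L) = Add(-2, Mul(8, S)) (Function('o')(S, L) = Add(Mul(8, S), -2) = Add(-2, Mul(8, S)))
Function('T')(l) = 24 (Function('T')(l) = Add(2, Add(-2, Mul(8, 3))) = Add(2, Add(-2, 24)) = Add(2, 22) = 24)
Function('Y')(W, C) = Add(24, W) (Function('Y')(W, C) = Add(W, 24) = Add(24, W))
Mul(-1, Function('Y')(-174, Pow(Add(6, -5), 2))) = Mul(-1, Add(24, -174)) = Mul(-1, -150) = 150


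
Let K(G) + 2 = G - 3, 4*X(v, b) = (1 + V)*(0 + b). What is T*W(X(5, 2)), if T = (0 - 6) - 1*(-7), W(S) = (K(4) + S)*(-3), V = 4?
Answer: -9/2 ≈ -4.5000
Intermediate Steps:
X(v, b) = 5*b/4 (X(v, b) = ((1 + 4)*(0 + b))/4 = (5*b)/4 = 5*b/4)
K(G) = -5 + G (K(G) = -2 + (G - 3) = -2 + (-3 + G) = -5 + G)
W(S) = 3 - 3*S (W(S) = ((-5 + 4) + S)*(-3) = (-1 + S)*(-3) = 3 - 3*S)
T = 1 (T = -6 + 7 = 1)
T*W(X(5, 2)) = 1*(3 - 15*2/4) = 1*(3 - 3*5/2) = 1*(3 - 15/2) = 1*(-9/2) = -9/2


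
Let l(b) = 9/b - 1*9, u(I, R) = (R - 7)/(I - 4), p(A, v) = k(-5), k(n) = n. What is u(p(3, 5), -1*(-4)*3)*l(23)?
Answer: 110/23 ≈ 4.7826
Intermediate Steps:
p(A, v) = -5
u(I, R) = (-7 + R)/(-4 + I)
l(b) = -9 + 9/b (l(b) = 9/b - 9 = -9 + 9/b)
u(p(3, 5), -1*(-4)*3)*l(23) = ((-7 - 1*(-4)*3)/(-4 - 5))*(-9 + 9/23) = ((-7 + 4*3)/(-9))*(-9 + 9*(1/23)) = (-(-7 + 12)/9)*(-9 + 9/23) = -1/9*5*(-198/23) = -5/9*(-198/23) = 110/23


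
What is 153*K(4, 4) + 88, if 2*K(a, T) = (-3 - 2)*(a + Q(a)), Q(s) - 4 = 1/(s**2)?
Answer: -95869/32 ≈ -2995.9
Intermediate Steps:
Q(s) = 4 + s**(-2) (Q(s) = 4 + 1/(s**2) = 4 + s**(-2))
K(a, T) = -10 - 5*a/2 - 5/(2*a**2) (K(a, T) = ((-3 - 2)*(a + (4 + a**(-2))))/2 = (-5*(4 + a + a**(-2)))/2 = (-20 - 5*a - 5/a**2)/2 = -10 - 5*a/2 - 5/(2*a**2))
153*K(4, 4) + 88 = 153*(-10 - 5/2*4 - 5/2/4**2) + 88 = 153*(-10 - 10 - 5/2*1/16) + 88 = 153*(-10 - 10 - 5/32) + 88 = 153*(-645/32) + 88 = -98685/32 + 88 = -95869/32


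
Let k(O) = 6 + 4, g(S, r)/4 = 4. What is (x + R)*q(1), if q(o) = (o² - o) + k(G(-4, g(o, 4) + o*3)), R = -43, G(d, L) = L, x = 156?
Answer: 1130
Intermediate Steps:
g(S, r) = 16 (g(S, r) = 4*4 = 16)
k(O) = 10
q(o) = 10 + o² - o (q(o) = (o² - o) + 10 = 10 + o² - o)
(x + R)*q(1) = (156 - 43)*(10 + 1² - 1*1) = 113*(10 + 1 - 1) = 113*10 = 1130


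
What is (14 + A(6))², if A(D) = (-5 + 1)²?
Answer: 900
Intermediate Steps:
A(D) = 16 (A(D) = (-4)² = 16)
(14 + A(6))² = (14 + 16)² = 30² = 900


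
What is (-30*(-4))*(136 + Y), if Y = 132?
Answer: 32160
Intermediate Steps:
(-30*(-4))*(136 + Y) = (-30*(-4))*(136 + 132) = 120*268 = 32160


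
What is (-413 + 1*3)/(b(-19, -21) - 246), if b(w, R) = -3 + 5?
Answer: 205/122 ≈ 1.6803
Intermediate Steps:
b(w, R) = 2
(-413 + 1*3)/(b(-19, -21) - 246) = (-413 + 1*3)/(2 - 246) = (-413 + 3)/(-244) = -410*(-1/244) = 205/122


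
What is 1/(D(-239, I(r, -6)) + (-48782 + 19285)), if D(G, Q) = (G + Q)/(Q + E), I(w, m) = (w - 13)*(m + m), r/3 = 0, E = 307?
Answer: -463/13657194 ≈ -3.3902e-5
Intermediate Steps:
r = 0 (r = 3*0 = 0)
I(w, m) = 2*m*(-13 + w) (I(w, m) = (-13 + w)*(2*m) = 2*m*(-13 + w))
D(G, Q) = (G + Q)/(307 + Q) (D(G, Q) = (G + Q)/(Q + 307) = (G + Q)/(307 + Q))
1/(D(-239, I(r, -6)) + (-48782 + 19285)) = 1/((-239 + 2*(-6)*(-13 + 0))/(307 + 2*(-6)*(-13 + 0)) + (-48782 + 19285)) = 1/((-239 + 2*(-6)*(-13))/(307 + 2*(-6)*(-13)) - 29497) = 1/((-239 + 156)/(307 + 156) - 29497) = 1/(-83/463 - 29497) = 1/(-13657194/463) = -463/13657194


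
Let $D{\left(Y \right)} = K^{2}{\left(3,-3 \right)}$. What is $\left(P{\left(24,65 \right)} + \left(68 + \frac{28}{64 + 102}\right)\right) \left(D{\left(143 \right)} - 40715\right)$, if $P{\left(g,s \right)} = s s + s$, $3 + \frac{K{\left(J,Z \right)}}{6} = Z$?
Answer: $- \frac{14258956032}{83} \approx -1.7179 \cdot 10^{8}$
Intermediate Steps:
$K{\left(J,Z \right)} = -18 + 6 Z$
$P{\left(g,s \right)} = s + s^{2}$ ($P{\left(g,s \right)} = s^{2} + s = s + s^{2}$)
$D{\left(Y \right)} = 1296$ ($D{\left(Y \right)} = \left(-18 + 6 \left(-3\right)\right)^{2} = \left(-18 - 18\right)^{2} = \left(-36\right)^{2} = 1296$)
$\left(P{\left(24,65 \right)} + \left(68 + \frac{28}{64 + 102}\right)\right) \left(D{\left(143 \right)} - 40715\right) = \left(65 \left(1 + 65\right) + \left(68 + \frac{28}{64 + 102}\right)\right) \left(1296 - 40715\right) = \left(65 \cdot 66 + \left(68 + \frac{28}{166}\right)\right) \left(-39419\right) = \left(4290 + \left(68 + 28 \cdot \frac{1}{166}\right)\right) \left(-39419\right) = \left(4290 + \left(68 + \frac{14}{83}\right)\right) \left(-39419\right) = \left(4290 + \frac{5658}{83}\right) \left(-39419\right) = \frac{361728}{83} \left(-39419\right) = - \frac{14258956032}{83}$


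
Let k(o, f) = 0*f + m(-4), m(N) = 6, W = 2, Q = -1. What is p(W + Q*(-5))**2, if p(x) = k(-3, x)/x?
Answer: 36/49 ≈ 0.73469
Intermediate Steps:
k(o, f) = 6 (k(o, f) = 0*f + 6 = 0 + 6 = 6)
p(x) = 6/x
p(W + Q*(-5))**2 = (6/(2 - 1*(-5)))**2 = (6/(2 + 5))**2 = (6/7)**2 = 36/49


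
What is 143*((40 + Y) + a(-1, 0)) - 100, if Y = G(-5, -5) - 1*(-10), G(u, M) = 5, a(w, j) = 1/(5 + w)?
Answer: 31203/4 ≈ 7800.8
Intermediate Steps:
Y = 15 (Y = 5 - 1*(-10) = 5 + 10 = 15)
143*((40 + Y) + a(-1, 0)) - 100 = 143*((40 + 15) + 1/(5 - 1)) - 100 = 143*(55 + 1/4) - 100 = 143*(221/4) - 100 = 31603/4 - 100 = 31203/4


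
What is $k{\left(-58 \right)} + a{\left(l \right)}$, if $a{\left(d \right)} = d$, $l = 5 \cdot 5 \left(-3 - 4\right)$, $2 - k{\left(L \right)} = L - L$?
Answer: $-173$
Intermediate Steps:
$k{\left(L \right)} = 2$ ($k{\left(L \right)} = 2 - \left(L - L\right) = 2 - 0 = 2 + 0 = 2$)
$l = -175$ ($l = 25 \left(-7\right) = -175$)
$k{\left(-58 \right)} + a{\left(l \right)} = 2 - 175 = -173$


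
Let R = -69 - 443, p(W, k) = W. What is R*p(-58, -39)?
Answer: 29696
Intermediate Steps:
R = -512
R*p(-58, -39) = -512*(-58) = 29696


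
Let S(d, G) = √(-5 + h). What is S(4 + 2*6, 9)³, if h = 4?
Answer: -I ≈ -1.0*I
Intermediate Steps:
S(d, G) = I (S(d, G) = √(-5 + 4) = √(-1) = I)
S(4 + 2*6, 9)³ = I³ = -I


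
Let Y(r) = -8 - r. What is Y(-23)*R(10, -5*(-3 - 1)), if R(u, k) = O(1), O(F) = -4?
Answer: -60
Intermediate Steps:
R(u, k) = -4
Y(-23)*R(10, -5*(-3 - 1)) = (-8 - 1*(-23))*(-4) = (-8 + 23)*(-4) = 15*(-4) = -60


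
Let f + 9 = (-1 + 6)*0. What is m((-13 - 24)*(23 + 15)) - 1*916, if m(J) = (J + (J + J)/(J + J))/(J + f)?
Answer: -258947/283 ≈ -915.01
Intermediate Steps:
f = -9 (f = -9 + (-1 + 6)*0 = -9 + 5*0 = -9 + 0 = -9)
m(J) = (1 + J)/(-9 + J) (m(J) = (J + (J + J)/(J + J))/(J - 9) = (J + (2*J)/((2*J)))/(-9 + J) = (J + (2*J)*(1/(2*J)))/(-9 + J) = (J + 1)/(-9 + J) = (1 + J)/(-9 + J))
m((-13 - 24)*(23 + 15)) - 1*916 = (1 + (-13 - 24)*(23 + 15))/(-9 + (-13 - 24)*(23 + 15)) - 1*916 = (1 - 37*38)/(-9 - 37*38) - 916 = (1 - 1406)/(-9 - 1406) - 916 = -1405/(-1415) - 916 = -1/1415*(-1405) - 916 = 281/283 - 916 = -258947/283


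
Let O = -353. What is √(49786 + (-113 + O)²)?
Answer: √266942 ≈ 516.66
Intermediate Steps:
√(49786 + (-113 + O)²) = √(49786 + (-113 - 353)²) = √(49786 + (-466)²) = √(49786 + 217156) = √266942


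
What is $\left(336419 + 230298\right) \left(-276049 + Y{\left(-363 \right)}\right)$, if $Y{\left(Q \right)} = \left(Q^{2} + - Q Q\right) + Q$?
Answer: $-156647379404$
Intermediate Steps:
$Y{\left(Q \right)} = Q$ ($Y{\left(Q \right)} = \left(Q^{2} - Q^{2}\right) + Q = 0 + Q = Q$)
$\left(336419 + 230298\right) \left(-276049 + Y{\left(-363 \right)}\right) = \left(336419 + 230298\right) \left(-276049 - 363\right) = 566717 \left(-276412\right) = -156647379404$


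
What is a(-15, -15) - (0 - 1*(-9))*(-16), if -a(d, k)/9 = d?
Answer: 279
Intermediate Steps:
a(d, k) = -9*d
a(-15, -15) - (0 - 1*(-9))*(-16) = -9*(-15) - (0 - 1*(-9))*(-16) = 135 - (0 + 9)*(-16) = 135 - 9*(-16) = 135 - 1*(-144) = 135 + 144 = 279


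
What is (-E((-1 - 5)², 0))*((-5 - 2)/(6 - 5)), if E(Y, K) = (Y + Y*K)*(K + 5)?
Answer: 1260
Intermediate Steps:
E(Y, K) = (5 + K)*(Y + K*Y) (E(Y, K) = (Y + K*Y)*(5 + K) = (5 + K)*(Y + K*Y))
(-E((-1 - 5)², 0))*((-5 - 2)/(6 - 5)) = (-(-1 - 5)²*(5 + 0² + 6*0))*((-5 - 2)/(6 - 5)) = (-(-6)²*(5 + 0 + 0))*(-7/1) = (-36*5)*(-7*1) = -1*180*(-7) = -180*(-7) = 1260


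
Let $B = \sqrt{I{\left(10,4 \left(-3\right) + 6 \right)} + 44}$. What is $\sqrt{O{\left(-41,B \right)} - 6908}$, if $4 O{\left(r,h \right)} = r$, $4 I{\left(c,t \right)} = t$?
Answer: $\frac{i \sqrt{27673}}{2} \approx 83.176 i$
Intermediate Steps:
$I{\left(c,t \right)} = \frac{t}{4}$
$B = \frac{\sqrt{170}}{2}$ ($B = \sqrt{\frac{4 \left(-3\right) + 6}{4} + 44} = \sqrt{\frac{-12 + 6}{4} + 44} = \sqrt{\frac{1}{4} \left(-6\right) + 44} = \sqrt{- \frac{3}{2} + 44} = \sqrt{\frac{85}{2}} = \frac{\sqrt{170}}{2} \approx 6.5192$)
$O{\left(r,h \right)} = \frac{r}{4}$
$\sqrt{O{\left(-41,B \right)} - 6908} = \sqrt{\frac{1}{4} \left(-41\right) - 6908} = \sqrt{- \frac{41}{4} - 6908} = \sqrt{- \frac{27673}{4}} = \frac{i \sqrt{27673}}{2}$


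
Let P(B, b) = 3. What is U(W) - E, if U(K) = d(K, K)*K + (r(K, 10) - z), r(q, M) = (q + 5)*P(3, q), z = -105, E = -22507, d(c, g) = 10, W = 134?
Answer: 24369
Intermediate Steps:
r(q, M) = 15 + 3*q (r(q, M) = (q + 5)*3 = (5 + q)*3 = 15 + 3*q)
U(K) = 120 + 13*K (U(K) = 10*K + ((15 + 3*K) - 1*(-105)) = 10*K + ((15 + 3*K) + 105) = 10*K + (120 + 3*K) = 120 + 13*K)
U(W) - E = (120 + 13*134) - 1*(-22507) = (120 + 1742) + 22507 = 1862 + 22507 = 24369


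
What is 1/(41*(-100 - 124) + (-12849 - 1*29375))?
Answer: -1/51408 ≈ -1.9452e-5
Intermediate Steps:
1/(41*(-100 - 124) + (-12849 - 1*29375)) = 1/(41*(-224) + (-12849 - 29375)) = 1/(-9184 - 42224) = 1/(-51408) = -1/51408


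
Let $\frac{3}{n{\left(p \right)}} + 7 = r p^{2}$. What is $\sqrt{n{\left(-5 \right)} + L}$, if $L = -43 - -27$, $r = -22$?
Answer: $\frac{i \sqrt{4965655}}{557} \approx 4.0007 i$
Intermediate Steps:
$L = -16$ ($L = -43 + 27 = -16$)
$n{\left(p \right)} = \frac{3}{-7 - 22 p^{2}}$
$\sqrt{n{\left(-5 \right)} + L} = \sqrt{- \frac{3}{7 + 22 \left(-5\right)^{2}} - 16} = \sqrt{- \frac{3}{7 + 22 \cdot 25} - 16} = \sqrt{- \frac{3}{7 + 550} - 16} = \sqrt{- \frac{3}{557} - 16} = \sqrt{- \frac{8915}{557}} = \frac{i \sqrt{4965655}}{557}$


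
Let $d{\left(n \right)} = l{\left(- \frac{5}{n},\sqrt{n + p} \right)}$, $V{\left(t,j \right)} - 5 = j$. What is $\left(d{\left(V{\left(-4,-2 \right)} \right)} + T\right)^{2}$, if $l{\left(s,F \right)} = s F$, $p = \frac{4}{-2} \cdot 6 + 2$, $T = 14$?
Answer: $\frac{1589}{9} - \frac{140 i \sqrt{7}}{3} \approx 176.56 - 123.47 i$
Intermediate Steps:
$V{\left(t,j \right)} = 5 + j$
$p = -10$ ($p = 4 \left(- \frac{1}{2}\right) 6 + 2 = \left(-2\right) 6 + 2 = -12 + 2 = -10$)
$l{\left(s,F \right)} = F s$
$d{\left(n \right)} = - \frac{5 \sqrt{-10 + n}}{n}$ ($d{\left(n \right)} = \sqrt{n - 10} \left(- \frac{5}{n}\right) = \sqrt{-10 + n} \left(- \frac{5}{n}\right) = - \frac{5 \sqrt{-10 + n}}{n}$)
$\left(d{\left(V{\left(-4,-2 \right)} \right)} + T\right)^{2} = \left(- \frac{5 \sqrt{-10 + \left(5 - 2\right)}}{5 - 2} + 14\right)^{2} = \left(- \frac{5 \sqrt{-10 + 3}}{3} + 14\right)^{2} = \left(\left(-5\right) \frac{1}{3} \sqrt{-7} + 14\right)^{2} = \left(\left(-5\right) \frac{1}{3} i \sqrt{7} + 14\right)^{2} = \left(- \frac{5 i \sqrt{7}}{3} + 14\right)^{2} = \left(14 - \frac{5 i \sqrt{7}}{3}\right)^{2}$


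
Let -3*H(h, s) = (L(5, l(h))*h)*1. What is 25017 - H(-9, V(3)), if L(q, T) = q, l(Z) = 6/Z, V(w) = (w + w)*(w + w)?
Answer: 25002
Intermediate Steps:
V(w) = 4*w**2 (V(w) = (2*w)*(2*w) = 4*w**2)
H(h, s) = -5*h/3
25017 - H(-9, V(3)) = 25017 - (-5)*(-9)/3 = 25017 - 1*15 = 25017 - 15 = 25002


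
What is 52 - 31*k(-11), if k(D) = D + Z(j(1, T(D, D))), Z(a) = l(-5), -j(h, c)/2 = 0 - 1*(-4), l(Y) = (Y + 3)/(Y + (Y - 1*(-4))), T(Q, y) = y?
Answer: 1148/3 ≈ 382.67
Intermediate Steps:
l(Y) = (3 + Y)/(4 + 2*Y) (l(Y) = (3 + Y)/(Y + (Y + 4)) = (3 + Y)/(Y + (4 + Y)) = (3 + Y)/(4 + 2*Y))
j(h, c) = -8 (j(h, c) = -2*(0 - 1*(-4)) = -2*(0 + 4) = -2*4 = -8)
Z(a) = ⅓ (Z(a) = (3 - 5)/(2*(2 - 5)) = (½)*(-2)/(-3) = (½)*(-⅓)*(-2) = ⅓)
k(D) = ⅓ + D (k(D) = D + ⅓ = ⅓ + D)
52 - 31*k(-11) = 52 - 31*(⅓ - 11) = 52 - 31*(-32/3) = 52 + 992/3 = 1148/3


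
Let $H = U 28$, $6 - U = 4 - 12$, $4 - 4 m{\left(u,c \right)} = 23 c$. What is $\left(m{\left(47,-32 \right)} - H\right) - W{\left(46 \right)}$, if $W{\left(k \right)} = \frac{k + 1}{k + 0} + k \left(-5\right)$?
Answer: $\frac{1011}{46} \approx 21.978$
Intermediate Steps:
$m{\left(u,c \right)} = 1 - \frac{23 c}{4}$
$U = 14$ ($U = 6 - \left(4 - 12\right) = 6 - -8 = 6 + 8 = 14$)
$H = 392$ ($H = 14 \cdot 28 = 392$)
$W{\left(k \right)} = - 5 k + \frac{1 + k}{k}$ ($W{\left(k \right)} = \frac{1 + k}{k} - 5 k = - 5 k + \frac{1 + k}{k}$)
$\left(m{\left(47,-32 \right)} - H\right) - W{\left(46 \right)} = \left(\left(1 - -184\right) - 392\right) - \left(1 + \frac{1}{46} - 230\right) = \left(\left(1 + 184\right) - 392\right) - \left(1 + \frac{1}{46} - 230\right) = \left(185 - 392\right) - - \frac{10533}{46} = -207 + \frac{10533}{46} = \frac{1011}{46}$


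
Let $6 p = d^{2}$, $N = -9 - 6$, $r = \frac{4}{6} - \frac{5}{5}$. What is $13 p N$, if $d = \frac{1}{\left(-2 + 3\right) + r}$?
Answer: $- \frac{585}{8} \approx -73.125$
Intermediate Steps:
$r = - \frac{1}{3}$ ($r = 4 \cdot \frac{1}{6} - 1 = \frac{2}{3} - 1 = - \frac{1}{3} \approx -0.33333$)
$d = \frac{3}{2}$ ($d = \frac{1}{\left(-2 + 3\right) - \frac{1}{3}} = \frac{1}{1 - \frac{1}{3}} = \frac{1}{\frac{2}{3}} = \frac{3}{2} \approx 1.5$)
$N = -15$ ($N = -9 - 6 = -15$)
$p = \frac{3}{8}$ ($p = \frac{\left(\frac{3}{2}\right)^{2}}{6} = \frac{1}{6} \cdot \frac{9}{4} = \frac{3}{8} \approx 0.375$)
$13 p N = 13 \cdot \frac{3}{8} \left(-15\right) = \frac{39}{8} \left(-15\right) = - \frac{585}{8}$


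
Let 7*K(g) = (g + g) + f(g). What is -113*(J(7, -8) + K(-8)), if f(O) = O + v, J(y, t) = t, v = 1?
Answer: 8927/7 ≈ 1275.3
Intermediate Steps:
f(O) = 1 + O (f(O) = O + 1 = 1 + O)
K(g) = 1/7 + 3*g/7 (K(g) = ((g + g) + (1 + g))/7 = (2*g + (1 + g))/7 = (1 + 3*g)/7 = 1/7 + 3*g/7)
-113*(J(7, -8) + K(-8)) = -113*(-8 + (1/7 + (3/7)*(-8))) = -113*(-8 + (1/7 - 24/7)) = -113*(-8 - 23/7) = -113*(-79/7) = 8927/7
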